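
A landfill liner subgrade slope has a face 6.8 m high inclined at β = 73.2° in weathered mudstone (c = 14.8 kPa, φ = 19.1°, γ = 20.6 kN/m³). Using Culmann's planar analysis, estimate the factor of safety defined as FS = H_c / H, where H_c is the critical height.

FS = 0.92

H_c = (4c/γ) · sinβ cosφ / [1 − cos(β − φ)]
    = (4·14.8/20.6) · sin73.2°·cos19.1° / [1 − cos54.1°]
    = 2.874 · 0.9046 / 0.4136 = 6.29 m
FS = H_c / H = 6.29 / 6.8 = 0.924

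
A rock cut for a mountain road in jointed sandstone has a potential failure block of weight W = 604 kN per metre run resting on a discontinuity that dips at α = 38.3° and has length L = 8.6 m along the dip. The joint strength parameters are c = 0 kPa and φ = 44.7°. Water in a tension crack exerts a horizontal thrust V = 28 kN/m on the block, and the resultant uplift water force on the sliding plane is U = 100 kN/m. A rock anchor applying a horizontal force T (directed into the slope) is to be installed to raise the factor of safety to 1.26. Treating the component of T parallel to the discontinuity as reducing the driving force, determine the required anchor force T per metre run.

Resolving forces along and normal to the sliding plane, with the horizontal anchor force T adding T·sinα to the effective normal force and T·cosα acting up the plane against the driving force:
FS = [cL + (W cosα − U − V sinα + T sinα) tanφ] / [W sinα + V cosα − T cosα]
Without the anchor: N' = 356.7 kN/m, driving T_d = 396.3 kN/m, resisting R = 0·8.6 + 356.7·tan44.7° = 352.9 kN/m, FS = 0.89.
Setting FS = 1.26 and solving for T:
1.26·(396.3 − T cos38.3°) = 352.9 + T sin38.3°·tan44.7°
T·(sin38.3°·tan44.7° + 1.26·cos38.3°) = 1.26·396.3 − 352.9
T·(0.6198·0.9896 + 1.26·0.7848) = 499.4 − 352.9 = 146.4
T·1.6021 = 146.4
T = 91.4 kN/m

T = 91 kN/m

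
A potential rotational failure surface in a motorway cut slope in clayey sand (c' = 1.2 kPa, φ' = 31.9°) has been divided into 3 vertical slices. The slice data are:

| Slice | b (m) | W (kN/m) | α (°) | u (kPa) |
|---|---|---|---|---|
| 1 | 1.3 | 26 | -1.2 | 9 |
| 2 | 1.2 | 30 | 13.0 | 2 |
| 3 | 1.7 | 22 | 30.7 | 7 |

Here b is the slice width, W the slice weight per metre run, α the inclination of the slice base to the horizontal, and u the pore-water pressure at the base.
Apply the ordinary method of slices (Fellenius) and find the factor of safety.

FS = 1.96

Ordinary method of slices: FS = Σ[c'·Δl_i + (W_i cosα_i − u_i·Δl_i)·tanφ'] / Σ W_i sinα_i, with Δl_i = b_i / cosα_i.
Slice 1: Δl = 1.3/cos(-1.2°) = 1.300 m; N'_1 = 26·cos(-1.2°) − 9·1.300 = 14.3; c'Δl = 1.56; W sinα = -0.5
Slice 2: Δl = 1.2/cos13.0° = 1.232 m; N'_2 = 30·cos13.0° − 2·1.232 = 26.8; c'Δl = 1.48; W sinα = 6.7
Slice 3: Δl = 1.7/cos30.7° = 1.977 m; N'_3 = 22·cos30.7° − 7·1.977 = 5.1; c'Δl = 2.37; W sinα = 11.2
Σc'Δl = 5.4 kN/m; ΣN' = 46.1 kN/m; ΣW sinα = 17.4 kN/m
Resisting = 5.4 + 46.1·tan31.9° = 5.4 + 28.7 = 34.1 kN/m
FS = 34.1 / 17.4 = 1.957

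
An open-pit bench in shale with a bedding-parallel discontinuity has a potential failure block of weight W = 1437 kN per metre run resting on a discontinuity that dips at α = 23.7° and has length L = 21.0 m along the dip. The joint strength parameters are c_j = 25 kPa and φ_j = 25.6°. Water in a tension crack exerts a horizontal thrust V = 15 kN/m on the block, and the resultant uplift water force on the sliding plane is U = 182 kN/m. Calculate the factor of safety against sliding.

FS = 1.80

Resolving the block weight along and normal to the plane and applying the Mohr–Coulomb strength on the joint:
N' = W cosα − U − V sinα = 1437·cos23.7° − 182 − 15·sin23.7° = 1127.8 kN/m
Driving force T = W sinα + V cosα = 1437·sin23.7° + 15·cos23.7° = 591.3 kN/m
Resisting force R = c_j·L + N'·tanφ_j = 25·21.0 + 1127.8·tan25.6° = 525.0 + 540.3 = 1065.3 kN/m
FS = R / T = 1065.3 / 591.3 = 1.802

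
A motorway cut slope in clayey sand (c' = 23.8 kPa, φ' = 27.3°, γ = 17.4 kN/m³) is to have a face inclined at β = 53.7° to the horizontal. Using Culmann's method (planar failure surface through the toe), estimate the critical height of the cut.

Culmann's analysis gives the critical failure plane at α_cr = (β + φ')/2 = (53.7 + 27.3)/2 = 40.5°, and the critical height
H_c = (4c'/γ) · sinβ cosφ' / [1 − cos(β − φ')]
    = (4·23.8/17.4) · sin53.7°·cos27.3° / [1 − cos(26.4°)]
    = 5.471 · 0.8059·0.8886 / [1 − 0.8957]
    = 5.471 · 0.7162 / 0.1043
    = 37.57 m

H_c = 37.57 m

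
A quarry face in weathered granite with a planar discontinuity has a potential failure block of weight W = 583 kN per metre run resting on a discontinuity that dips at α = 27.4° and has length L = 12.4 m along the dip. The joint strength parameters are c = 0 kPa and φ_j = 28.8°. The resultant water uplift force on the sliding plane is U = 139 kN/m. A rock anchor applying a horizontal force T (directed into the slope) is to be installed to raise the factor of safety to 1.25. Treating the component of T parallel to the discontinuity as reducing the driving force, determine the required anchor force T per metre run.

T = 93 kN/m

Resolving forces along and normal to the sliding plane, with the horizontal anchor force T adding T·sinα to the effective normal force and T·cosα acting up the plane against the driving force:
FS = [cL + (W cosα − U + T sinα) tanφ_j] / [W sinα − T cosα]
Without the anchor: N' = 378.6 kN/m, driving T_d = 268.3 kN/m, resisting R = 0·12.4 + 378.6·tan28.8° = 208.1 kN/m, FS = 0.78.
Setting FS = 1.25 and solving for T:
1.25·(268.3 − T cos27.4°) = 208.1 + T sin27.4°·tan28.8°
T·(sin27.4°·tan28.8° + 1.25·cos27.4°) = 1.25·268.3 − 208.1
T·(0.4602·0.5498 + 1.25·0.8878) = 335.4 − 208.1 = 127.2
T·1.3628 = 127.2
T = 93.4 kN/m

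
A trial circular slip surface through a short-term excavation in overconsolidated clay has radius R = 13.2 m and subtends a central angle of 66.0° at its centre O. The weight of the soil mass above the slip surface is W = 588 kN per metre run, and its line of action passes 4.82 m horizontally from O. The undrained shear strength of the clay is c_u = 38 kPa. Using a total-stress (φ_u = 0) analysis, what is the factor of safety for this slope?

FS = 2.69

Taking moments about the centre O, the resisting moment is provided by the undrained shear strength acting along the arc:
Arc length L_a = R·θ = 13.2·(66.0°·π/180) = 13.2·1.1519 = 15.21 m
M_R = c_u·L_a·R = 38·15.21·13.2 = 7627.0 kN·m/m
M_D = W·d = 588·4.82 = 2834.2 kN·m/m
FS = M_R / M_D = 7627.0 / 2834.2 = 2.691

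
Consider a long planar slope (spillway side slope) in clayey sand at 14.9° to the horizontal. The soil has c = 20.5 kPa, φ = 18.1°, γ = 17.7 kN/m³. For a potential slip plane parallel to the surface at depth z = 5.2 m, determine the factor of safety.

FS = 2.12

For an infinite slope with a slip plane parallel to the surface (no pore pressure): FS = [c + γz cos²β tanφ] / [γz sinβ cosβ].
γz = 17.7·5.2 = 92.04 kN/m²
Numerator = 20.5 + 92.04·cos²14.9°·tan18.1° = 20.5 + 92.04·0.9339·0.3269 = 48.594 kPa
Denominator = 92.04·sin14.9°·cos14.9° = 92.04·0.2571·0.9664 = 22.871 kPa
FS = 48.594 / 22.871 = 2.125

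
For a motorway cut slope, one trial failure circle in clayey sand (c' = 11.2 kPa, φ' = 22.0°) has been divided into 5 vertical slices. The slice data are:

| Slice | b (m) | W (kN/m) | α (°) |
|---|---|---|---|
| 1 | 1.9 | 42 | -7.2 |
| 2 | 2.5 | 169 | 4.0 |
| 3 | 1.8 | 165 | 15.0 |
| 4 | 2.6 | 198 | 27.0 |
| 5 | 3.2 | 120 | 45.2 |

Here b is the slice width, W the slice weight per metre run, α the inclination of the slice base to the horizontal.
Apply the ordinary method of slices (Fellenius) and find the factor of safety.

FS = 1.82

Ordinary method of slices: FS = Σ[c'·Δl_i + (W_i cosα_i)·tanφ'] / Σ W_i sinα_i, with Δl_i = b_i / cosα_i.
Slice 1: Δl = 1.9/cos(-7.2°) = 1.915 m; N'_1 = 42·cos(-7.2°) = 41.7; c'Δl = 21.45; W sinα = -5.3
Slice 2: Δl = 2.5/cos4.0° = 2.506 m; N'_2 = 169·cos4.0° = 168.6; c'Δl = 28.07; W sinα = 11.8
Slice 3: Δl = 1.8/cos15.0° = 1.863 m; N'_3 = 165·cos15.0° = 159.4; c'Δl = 20.87; W sinα = 42.7
Slice 4: Δl = 2.6/cos27.0° = 2.918 m; N'_4 = 198·cos27.0° = 176.4; c'Δl = 32.68; W sinα = 89.9
Slice 5: Δl = 3.2/cos45.2° = 4.541 m; N'_5 = 120·cos45.2° = 84.6; c'Δl = 50.86; W sinα = 85.1
Σc'Δl = 153.9 kN/m; ΣN' = 630.6 kN/m; ΣW sinα = 224.3 kN/m
Resisting = 153.9 + 630.6·tan22.0° = 153.9 + 254.8 = 408.7 kN/m
FS = 408.7 / 224.3 = 1.822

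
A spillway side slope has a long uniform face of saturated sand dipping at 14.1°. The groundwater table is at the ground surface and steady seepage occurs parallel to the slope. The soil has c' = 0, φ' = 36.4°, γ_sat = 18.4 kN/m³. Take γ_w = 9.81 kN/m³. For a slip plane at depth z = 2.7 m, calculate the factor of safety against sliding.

With seepage parallel to the slope and the water table at the surface, the effective normal stress on the slip plane uses the buoyant unit weight γ' = γ_sat − γ_w while the driving shear stress uses γ_sat:
FS = [c' + γ' z cos²β tanφ'] / [γ_sat z sinβ cosβ]
(For c' = 0 this reduces to FS = (γ'/γ_sat)·tanφ'/tanβ.)
γ' = 18.4 − 9.81 = 8.59 kN/m³
Numerator = 0.0 + 8.59·2.7·cos²14.1°·tan36.4° = 0.0 + 8.59·2.7·0.9407·0.7373 = 16.085 kPa
Denominator = 18.4·2.7·sin14.1°·cos14.1° = 18.4·2.7·0.2436·0.9699 = 11.738 kPa
FS = 16.085 / 11.738 = 1.370

FS = 1.37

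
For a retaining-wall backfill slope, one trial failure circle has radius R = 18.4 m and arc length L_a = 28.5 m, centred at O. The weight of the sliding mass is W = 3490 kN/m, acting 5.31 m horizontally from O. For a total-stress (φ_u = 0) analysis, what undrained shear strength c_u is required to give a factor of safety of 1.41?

FS = c_u·L_a·R / (W·d), so c_u = FS·W·d / (L_a·R).
c_u = 1.41·3490·5.31 / (28.50·18.4) = 26130.0 / 524.40 = 49.83 kPa

c_u = 49.8 kPa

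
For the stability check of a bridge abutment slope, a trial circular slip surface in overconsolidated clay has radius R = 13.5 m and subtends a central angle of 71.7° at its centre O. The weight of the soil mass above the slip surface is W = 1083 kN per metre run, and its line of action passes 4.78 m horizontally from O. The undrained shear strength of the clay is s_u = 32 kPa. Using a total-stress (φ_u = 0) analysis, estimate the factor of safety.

Taking moments about the centre O, the resisting moment is provided by the undrained shear strength acting along the arc:
Arc length L_a = R·θ = 13.5·(71.7°·π/180) = 13.5·1.2514 = 16.89 m
M_R = s_u·L_a·R = 32·16.89·13.5 = 7298.2 kN·m/m
M_D = W·d = 1083·4.78 = 5176.7 kN·m/m
FS = M_R / M_D = 7298.2 / 5176.7 = 1.410

FS = 1.41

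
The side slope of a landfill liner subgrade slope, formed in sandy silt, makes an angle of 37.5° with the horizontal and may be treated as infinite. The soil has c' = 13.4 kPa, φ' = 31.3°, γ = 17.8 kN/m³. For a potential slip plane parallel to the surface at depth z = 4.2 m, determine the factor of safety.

FS = 1.16

For an infinite slope with a slip plane parallel to the surface (no pore pressure): FS = [c' + γz cos²β tanφ'] / [γz sinβ cosβ].
γz = 17.8·4.2 = 74.76 kN/m²
Numerator = 13.4 + 74.76·cos²37.5°·tan31.3° = 13.4 + 74.76·0.6294·0.6080 = 42.010 kPa
Denominator = 74.76·sin37.5°·cos37.5° = 74.76·0.6088·0.7934 = 36.106 kPa
FS = 42.010 / 36.106 = 1.163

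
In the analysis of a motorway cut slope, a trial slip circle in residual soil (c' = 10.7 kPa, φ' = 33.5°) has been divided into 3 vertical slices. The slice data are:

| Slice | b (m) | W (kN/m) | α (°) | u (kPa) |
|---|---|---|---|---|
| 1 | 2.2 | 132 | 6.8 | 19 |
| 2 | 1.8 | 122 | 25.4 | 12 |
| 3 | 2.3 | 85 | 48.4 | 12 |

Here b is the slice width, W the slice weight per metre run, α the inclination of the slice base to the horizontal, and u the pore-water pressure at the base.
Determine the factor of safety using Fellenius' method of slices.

FS = 1.58

Ordinary method of slices: FS = Σ[c'·Δl_i + (W_i cosα_i − u_i·Δl_i)·tanφ'] / Σ W_i sinα_i, with Δl_i = b_i / cosα_i.
Slice 1: Δl = 2.2/cos6.8° = 2.216 m; N'_1 = 132·cos6.8° − 19·2.216 = 89.0; c'Δl = 23.71; W sinα = 15.6
Slice 2: Δl = 1.8/cos25.4° = 1.993 m; N'_2 = 122·cos25.4° − 12·1.993 = 86.3; c'Δl = 21.32; W sinα = 52.3
Slice 3: Δl = 2.3/cos48.4° = 3.464 m; N'_3 = 85·cos48.4° − 12·3.464 = 14.9; c'Δl = 37.07; W sinα = 63.6
Σc'Δl = 82.1 kN/m; ΣN' = 190.1 kN/m; ΣW sinα = 131.5 kN/m
Resisting = 82.1 + 190.1·tan33.5° = 82.1 + 125.8 = 207.9 kN/m
FS = 207.9 / 131.5 = 1.581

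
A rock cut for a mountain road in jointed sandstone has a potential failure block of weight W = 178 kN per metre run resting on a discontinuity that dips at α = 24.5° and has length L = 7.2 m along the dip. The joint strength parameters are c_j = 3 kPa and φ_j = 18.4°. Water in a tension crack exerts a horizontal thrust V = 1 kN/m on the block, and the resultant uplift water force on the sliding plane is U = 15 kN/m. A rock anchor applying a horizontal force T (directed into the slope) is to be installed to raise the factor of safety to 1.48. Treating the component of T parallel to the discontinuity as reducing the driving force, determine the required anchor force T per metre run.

Resolving forces along and normal to the sliding plane, with the horizontal anchor force T adding T·sinα to the effective normal force and T·cosα acting up the plane against the driving force:
FS = [c_jL + (W cosα − U − V sinα + T sinα) tanφ_j] / [W sinα + V cosα − T cosα]
Without the anchor: N' = 146.6 kN/m, driving T_d = 74.7 kN/m, resisting R = 3·7.2 + 146.6·tan18.4° = 70.4 kN/m, FS = 0.94.
Setting FS = 1.48 and solving for T:
1.48·(74.7 − T cos24.5°) = 70.4 + T sin24.5°·tan18.4°
T·(sin24.5°·tan18.4° + 1.48·cos24.5°) = 1.48·74.7 − 70.4
T·(0.4147·0.3327 + 1.48·0.9100) = 110.6 − 70.4 = 40.2
T·1.4847 = 40.2
T = 27.1 kN/m

T = 27 kN/m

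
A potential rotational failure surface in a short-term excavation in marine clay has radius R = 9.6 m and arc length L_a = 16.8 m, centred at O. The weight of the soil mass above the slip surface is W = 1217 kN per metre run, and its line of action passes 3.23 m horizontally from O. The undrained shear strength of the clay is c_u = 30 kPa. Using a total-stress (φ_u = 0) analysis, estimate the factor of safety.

Taking moments about the centre O, the resisting moment is provided by the undrained shear strength acting along the arc:
M_R = c_u·L_a·R = 30·16.80·9.6 = 4838.4 kN·m/m
M_D = W·d = 1217·3.23 = 3930.9 kN·m/m
FS = M_R / M_D = 4838.4 / 3930.9 = 1.231

FS = 1.23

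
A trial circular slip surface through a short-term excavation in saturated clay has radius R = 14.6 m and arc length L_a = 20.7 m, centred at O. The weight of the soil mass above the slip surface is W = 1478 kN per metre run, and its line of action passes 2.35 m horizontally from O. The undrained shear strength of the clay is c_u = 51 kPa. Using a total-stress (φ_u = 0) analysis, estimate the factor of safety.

Taking moments about the centre O, the resisting moment is provided by the undrained shear strength acting along the arc:
M_R = c_u·L_a·R = 51·20.70·14.6 = 15413.2 kN·m/m
M_D = W·d = 1478·2.35 = 3473.3 kN·m/m
FS = M_R / M_D = 15413.2 / 3473.3 = 4.438

FS = 4.44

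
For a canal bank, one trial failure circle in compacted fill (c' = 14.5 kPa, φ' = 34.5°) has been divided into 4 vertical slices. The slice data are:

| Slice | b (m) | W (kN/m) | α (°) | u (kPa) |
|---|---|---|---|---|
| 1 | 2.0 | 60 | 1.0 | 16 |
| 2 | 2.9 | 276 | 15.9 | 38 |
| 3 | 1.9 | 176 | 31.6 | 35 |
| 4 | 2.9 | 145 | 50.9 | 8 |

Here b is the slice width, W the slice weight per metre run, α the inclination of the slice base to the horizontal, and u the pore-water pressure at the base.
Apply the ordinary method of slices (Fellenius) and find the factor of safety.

FS = 1.36

Ordinary method of slices: FS = Σ[c'·Δl_i + (W_i cosα_i − u_i·Δl_i)·tanφ'] / Σ W_i sinα_i, with Δl_i = b_i / cosα_i.
Slice 1: Δl = 2.0/cos1.0° = 2.000 m; N'_1 = 60·cos1.0° − 16·2.000 = 28.0; c'Δl = 29.00; W sinα = 1.0
Slice 2: Δl = 2.9/cos15.9° = 3.015 m; N'_2 = 276·cos15.9° − 38·3.015 = 150.9; c'Δl = 43.72; W sinα = 75.6
Slice 3: Δl = 1.9/cos31.6° = 2.231 m; N'_3 = 176·cos31.6° − 35·2.231 = 71.8; c'Δl = 32.35; W sinα = 92.2
Slice 4: Δl = 2.9/cos50.9° = 4.598 m; N'_4 = 145·cos50.9° − 8·4.598 = 54.7; c'Δl = 66.67; W sinα = 112.5
Σc'Δl = 171.7 kN/m; ΣN' = 305.3 kN/m; ΣW sinα = 281.4 kN/m
Resisting = 171.7 + 305.3·tan34.5° = 171.7 + 209.8 = 381.6 kN/m
FS = 381.6 / 281.4 = 1.356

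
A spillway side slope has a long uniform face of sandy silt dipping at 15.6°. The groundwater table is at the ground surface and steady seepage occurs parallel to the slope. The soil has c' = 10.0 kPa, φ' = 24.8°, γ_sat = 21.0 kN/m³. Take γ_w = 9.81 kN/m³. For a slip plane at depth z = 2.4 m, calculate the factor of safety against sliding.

FS = 1.65

With seepage parallel to the slope and the water table at the surface, the effective normal stress on the slip plane uses the buoyant unit weight γ' = γ_sat − γ_w while the driving shear stress uses γ_sat:
FS = [c' + γ' z cos²β tanφ'] / [γ_sat z sinβ cosβ]
γ' = 21.0 − 9.81 = 11.19 kN/m³
Numerator = 10.0 + 11.19·2.4·cos²15.6°·tan24.8° = 10.0 + 11.19·2.4·0.9277·0.4621 = 21.512 kPa
Denominator = 21.0·2.4·sin15.6°·cos15.6° = 21.0·2.4·0.2689·0.9632 = 13.054 kPa
FS = 21.512 / 13.054 = 1.648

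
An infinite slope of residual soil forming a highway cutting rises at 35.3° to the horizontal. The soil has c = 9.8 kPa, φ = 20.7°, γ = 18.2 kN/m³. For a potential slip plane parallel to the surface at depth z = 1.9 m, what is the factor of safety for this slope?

For an infinite slope with a slip plane parallel to the surface (no pore pressure): FS = [c + γz cos²β tanφ] / [γz sinβ cosβ].
γz = 18.2·1.9 = 34.58 kN/m²
Numerator = 9.8 + 34.58·cos²35.3°·tan20.7° = 9.8 + 34.58·0.6661·0.3779 = 18.503 kPa
Denominator = 34.58·sin35.3°·cos35.3° = 34.58·0.5779·0.8161 = 16.308 kPa
FS = 18.503 / 16.308 = 1.135

FS = 1.13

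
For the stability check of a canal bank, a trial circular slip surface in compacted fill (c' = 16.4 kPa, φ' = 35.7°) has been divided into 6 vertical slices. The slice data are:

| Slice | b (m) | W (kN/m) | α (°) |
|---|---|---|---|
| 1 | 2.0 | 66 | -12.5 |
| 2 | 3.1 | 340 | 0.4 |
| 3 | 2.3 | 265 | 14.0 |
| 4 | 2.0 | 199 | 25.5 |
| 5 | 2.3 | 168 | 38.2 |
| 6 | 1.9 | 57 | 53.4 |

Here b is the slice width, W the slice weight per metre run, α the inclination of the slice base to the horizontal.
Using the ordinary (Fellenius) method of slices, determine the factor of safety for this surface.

Ordinary method of slices: FS = Σ[c'·Δl_i + (W_i cosα_i)·tanφ'] / Σ W_i sinα_i, with Δl_i = b_i / cosα_i.
Slice 1: Δl = 2.0/cos(-12.5°) = 2.049 m; N'_1 = 66·cos(-12.5°) = 64.4; c'Δl = 33.60; W sinα = -14.3
Slice 2: Δl = 3.1/cos0.4° = 3.100 m; N'_2 = 340·cos0.4° = 340.0; c'Δl = 50.84; W sinα = 2.4
Slice 3: Δl = 2.3/cos14.0° = 2.370 m; N'_3 = 265·cos14.0° = 257.1; c'Δl = 38.87; W sinα = 64.1
Slice 4: Δl = 2.0/cos25.5° = 2.216 m; N'_4 = 199·cos25.5° = 179.6; c'Δl = 36.34; W sinα = 85.7
Slice 5: Δl = 2.3/cos38.2° = 2.927 m; N'_5 = 168·cos38.2° = 132.0; c'Δl = 48.00; W sinα = 103.9
Slice 6: Δl = 1.9/cos53.4° = 3.187 m; N'_6 = 57·cos53.4° = 34.0; c'Δl = 52.26; W sinα = 45.8
Σc'Δl = 259.9 kN/m; ΣN' = 1007.2 kN/m; ΣW sinα = 287.5 kN/m
Resisting = 259.9 + 1007.2·tan35.7° = 259.9 + 723.7 = 983.6 kN/m
FS = 983.6 / 287.5 = 3.421

FS = 3.42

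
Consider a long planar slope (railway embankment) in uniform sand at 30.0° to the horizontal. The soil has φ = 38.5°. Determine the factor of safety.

For a dry cohesionless infinite slope the factor of safety is FS = tanφ / tanβ.
FS = tan38.5° / tan30.0° = 0.7954 / 0.5774 = 1.378

FS = 1.38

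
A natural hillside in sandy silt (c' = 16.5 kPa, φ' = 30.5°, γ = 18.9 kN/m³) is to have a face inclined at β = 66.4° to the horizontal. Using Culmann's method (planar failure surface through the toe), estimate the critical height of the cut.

H_c = 14.51 m

Culmann's analysis gives the critical failure plane at α_cr = (β + φ')/2 = (66.4 + 30.5)/2 = 48.5°, and the critical height
H_c = (4c'/γ) · sinβ cosφ' / [1 − cos(β − φ')]
    = (4·16.5/18.9) · sin66.4°·cos30.5° / [1 − cos(35.9°)]
    = 3.492 · 0.9164·0.8616 / [1 − 0.8100]
    = 3.492 · 0.7896 / 0.1900
    = 14.51 m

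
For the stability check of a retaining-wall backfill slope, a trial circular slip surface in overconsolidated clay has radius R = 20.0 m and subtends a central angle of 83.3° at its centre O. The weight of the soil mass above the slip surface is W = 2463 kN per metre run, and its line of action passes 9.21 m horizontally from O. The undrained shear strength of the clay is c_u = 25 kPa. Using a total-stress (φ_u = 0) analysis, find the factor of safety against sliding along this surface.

FS = 0.64

Taking moments about the centre O, the resisting moment is provided by the undrained shear strength acting along the arc:
Arc length L_a = R·θ = 20.0·(83.3°·π/180) = 20.0·1.4539 = 29.08 m
M_R = c_u·L_a·R = 25·29.08·20.0 = 14538.6 kN·m/m
M_D = W·d = 2463·9.21 = 22684.2 kN·m/m
FS = M_R / M_D = 14538.6 / 22684.2 = 0.641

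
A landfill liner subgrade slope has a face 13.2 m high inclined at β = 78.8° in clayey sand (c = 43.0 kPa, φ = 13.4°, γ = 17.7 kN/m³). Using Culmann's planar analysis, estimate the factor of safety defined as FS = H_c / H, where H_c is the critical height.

FS = 1.20

H_c = (4c/γ) · sinβ cosφ / [1 − cos(β − φ)]
    = (4·43.0/17.7) · sin78.8°·cos13.4° / [1 − cos65.4°]
    = 9.718 · 0.9542 / 0.5837 = 15.89 m
FS = H_c / H = 15.89 / 13.2 = 1.203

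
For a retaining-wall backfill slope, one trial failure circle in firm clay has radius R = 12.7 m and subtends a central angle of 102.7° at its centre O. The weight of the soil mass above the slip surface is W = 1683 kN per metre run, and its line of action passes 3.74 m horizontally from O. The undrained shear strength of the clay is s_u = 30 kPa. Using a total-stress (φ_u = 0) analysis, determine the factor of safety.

Taking moments about the centre O, the resisting moment is provided by the undrained shear strength acting along the arc:
Arc length L_a = R·θ = 12.7·(102.7°·π/180) = 12.7·1.7925 = 22.76 m
M_R = s_u·L_a·R = 30·22.76·12.7 = 8673.1 kN·m/m
M_D = W·d = 1683·3.74 = 6294.4 kN·m/m
FS = M_R / M_D = 8673.1 / 6294.4 = 1.378

FS = 1.38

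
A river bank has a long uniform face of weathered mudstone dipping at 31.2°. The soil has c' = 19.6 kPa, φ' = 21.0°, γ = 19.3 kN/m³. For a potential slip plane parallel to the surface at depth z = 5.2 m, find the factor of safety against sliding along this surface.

For an infinite slope with a slip plane parallel to the surface (no pore pressure): FS = [c' + γz cos²β tanφ'] / [γz sinβ cosβ].
γz = 19.3·5.2 = 100.36 kN/m²
Numerator = 19.6 + 100.36·cos²31.2°·tan21.0° = 19.6 + 100.36·0.7316·0.3839 = 47.786 kPa
Denominator = 100.36·sin31.2°·cos31.2° = 100.36·0.5180·0.8554 = 44.470 kPa
FS = 47.786 / 44.470 = 1.075

FS = 1.07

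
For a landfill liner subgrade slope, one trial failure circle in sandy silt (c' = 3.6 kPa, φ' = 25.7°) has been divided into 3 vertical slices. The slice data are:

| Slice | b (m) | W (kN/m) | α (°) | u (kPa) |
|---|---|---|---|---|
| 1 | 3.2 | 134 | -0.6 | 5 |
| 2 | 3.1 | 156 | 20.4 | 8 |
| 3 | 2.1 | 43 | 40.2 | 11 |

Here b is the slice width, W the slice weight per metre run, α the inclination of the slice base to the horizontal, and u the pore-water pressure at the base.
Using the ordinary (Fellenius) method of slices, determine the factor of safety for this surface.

FS = 1.85

Ordinary method of slices: FS = Σ[c'·Δl_i + (W_i cosα_i − u_i·Δl_i)·tanφ'] / Σ W_i sinα_i, with Δl_i = b_i / cosα_i.
Slice 1: Δl = 3.2/cos(-0.6°) = 3.200 m; N'_1 = 134·cos(-0.6°) − 5·3.200 = 118.0; c'Δl = 11.52; W sinα = -1.4
Slice 2: Δl = 3.1/cos20.4° = 3.307 m; N'_2 = 156·cos20.4° − 8·3.307 = 119.8; c'Δl = 11.91; W sinα = 54.4
Slice 3: Δl = 2.1/cos40.2° = 2.749 m; N'_3 = 43·cos40.2° − 11·2.749 = 2.6; c'Δl = 9.90; W sinα = 27.8
Σc'Δl = 33.3 kN/m; ΣN' = 240.3 kN/m; ΣW sinα = 80.7 kN/m
Resisting = 33.3 + 240.3·tan25.7° = 33.3 + 115.7 = 149.0 kN/m
FS = 149.0 / 80.7 = 1.846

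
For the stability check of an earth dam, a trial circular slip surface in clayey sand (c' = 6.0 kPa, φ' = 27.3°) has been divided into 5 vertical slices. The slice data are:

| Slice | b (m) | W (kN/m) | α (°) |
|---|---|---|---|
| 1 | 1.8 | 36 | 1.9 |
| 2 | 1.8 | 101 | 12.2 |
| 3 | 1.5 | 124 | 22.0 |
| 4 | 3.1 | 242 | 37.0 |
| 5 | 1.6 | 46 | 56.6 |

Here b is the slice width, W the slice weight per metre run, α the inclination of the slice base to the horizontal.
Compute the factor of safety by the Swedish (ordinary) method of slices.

FS = 1.24

Ordinary method of slices: FS = Σ[c'·Δl_i + (W_i cosα_i)·tanφ'] / Σ W_i sinα_i, with Δl_i = b_i / cosα_i.
Slice 1: Δl = 1.8/cos1.9° = 1.801 m; N'_1 = 36·cos1.9° = 36.0; c'Δl = 10.81; W sinα = 1.2
Slice 2: Δl = 1.8/cos12.2° = 1.842 m; N'_2 = 101·cos12.2° = 98.7; c'Δl = 11.05; W sinα = 21.3
Slice 3: Δl = 1.5/cos22.0° = 1.618 m; N'_3 = 124·cos22.0° = 115.0; c'Δl = 9.71; W sinα = 46.5
Slice 4: Δl = 3.1/cos37.0° = 3.882 m; N'_4 = 242·cos37.0° = 193.3; c'Δl = 23.29; W sinα = 145.6
Slice 5: Δl = 1.6/cos56.6° = 2.907 m; N'_5 = 46·cos56.6° = 25.3; c'Δl = 17.44; W sinα = 38.4
Σc'Δl = 72.3 kN/m; ΣN' = 468.3 kN/m; ΣW sinα = 253.0 kN/m
Resisting = 72.3 + 468.3·tan27.3° = 72.3 + 241.7 = 314.0 kN/m
FS = 314.0 / 253.0 = 1.241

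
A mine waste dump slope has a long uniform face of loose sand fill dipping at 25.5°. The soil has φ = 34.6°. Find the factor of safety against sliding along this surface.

FS = 1.45

For a dry cohesionless infinite slope the factor of safety is FS = tanφ / tanβ.
FS = tan34.6° / tan25.5° = 0.6899 / 0.4770 = 1.446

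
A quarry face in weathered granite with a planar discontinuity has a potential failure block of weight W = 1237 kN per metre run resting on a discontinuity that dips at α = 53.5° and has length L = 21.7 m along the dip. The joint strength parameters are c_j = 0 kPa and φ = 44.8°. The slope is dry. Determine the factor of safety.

Resolving the block weight along and normal to the plane and applying the Mohr–Coulomb strength on the joint:
N' = W cosα = 1237·cos53.5° = 735.8 kN/m
Driving force T = W sinα = 1237·sin53.5° = 994.4 kN/m
Resisting force R = c_j·L + N'·tanφ = 0·21.7 + 735.8·tan44.8° = 0.0 + 730.7 = 730.7 kN/m
FS = R / T = 730.7 / 994.4 = 0.735

FS = 0.73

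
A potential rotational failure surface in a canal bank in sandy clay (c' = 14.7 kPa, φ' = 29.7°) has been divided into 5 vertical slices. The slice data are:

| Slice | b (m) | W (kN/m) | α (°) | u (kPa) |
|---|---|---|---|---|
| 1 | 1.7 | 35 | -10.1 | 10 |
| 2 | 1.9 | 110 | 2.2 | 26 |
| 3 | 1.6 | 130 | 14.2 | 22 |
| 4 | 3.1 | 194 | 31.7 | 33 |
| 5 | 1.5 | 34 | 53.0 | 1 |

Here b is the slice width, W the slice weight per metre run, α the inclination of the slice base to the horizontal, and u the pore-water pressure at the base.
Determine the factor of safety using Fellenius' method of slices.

Ordinary method of slices: FS = Σ[c'·Δl_i + (W_i cosα_i − u_i·Δl_i)·tanφ'] / Σ W_i sinα_i, with Δl_i = b_i / cosα_i.
Slice 1: Δl = 1.7/cos(-10.1°) = 1.727 m; N'_1 = 35·cos(-10.1°) − 10·1.727 = 17.2; c'Δl = 25.38; W sinα = -6.1
Slice 2: Δl = 1.9/cos2.2° = 1.901 m; N'_2 = 110·cos2.2° − 26·1.901 = 60.5; c'Δl = 27.95; W sinα = 4.2
Slice 3: Δl = 1.6/cos14.2° = 1.650 m; N'_3 = 130·cos14.2° − 22·1.650 = 89.7; c'Δl = 24.26; W sinα = 31.9
Slice 4: Δl = 3.1/cos31.7° = 3.644 m; N'_4 = 194·cos31.7° − 33·3.644 = 44.8; c'Δl = 53.56; W sinα = 101.9
Slice 5: Δl = 1.5/cos53.0° = 2.492 m; N'_5 = 34·cos53.0° − 1·2.492 = 18.0; c'Δl = 36.64; W sinα = 27.2
Σc'Δl = 167.8 kN/m; ΣN' = 230.2 kN/m; ΣW sinα = 159.1 kN/m
Resisting = 167.8 + 230.2·tan29.7° = 167.8 + 131.3 = 299.1 kN/m
FS = 299.1 / 159.1 = 1.880

FS = 1.88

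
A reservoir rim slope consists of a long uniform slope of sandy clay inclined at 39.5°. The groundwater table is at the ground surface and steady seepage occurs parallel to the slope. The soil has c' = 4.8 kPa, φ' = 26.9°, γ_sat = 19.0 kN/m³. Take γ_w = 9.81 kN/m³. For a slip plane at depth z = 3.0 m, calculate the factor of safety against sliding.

FS = 0.47

With seepage parallel to the slope and the water table at the surface, the effective normal stress on the slip plane uses the buoyant unit weight γ' = γ_sat − γ_w while the driving shear stress uses γ_sat:
FS = [c' + γ' z cos²β tanφ'] / [γ_sat z sinβ cosβ]
γ' = 19.0 − 9.81 = 9.19 kN/m³
Numerator = 4.8 + 9.19·3.0·cos²39.5°·tan26.9° = 4.8 + 9.19·3.0·0.5954·0.5073 = 13.128 kPa
Denominator = 19.0·3.0·sin39.5°·cos39.5° = 19.0·3.0·0.6361·0.7716 = 27.976 kPa
FS = 13.128 / 27.976 = 0.469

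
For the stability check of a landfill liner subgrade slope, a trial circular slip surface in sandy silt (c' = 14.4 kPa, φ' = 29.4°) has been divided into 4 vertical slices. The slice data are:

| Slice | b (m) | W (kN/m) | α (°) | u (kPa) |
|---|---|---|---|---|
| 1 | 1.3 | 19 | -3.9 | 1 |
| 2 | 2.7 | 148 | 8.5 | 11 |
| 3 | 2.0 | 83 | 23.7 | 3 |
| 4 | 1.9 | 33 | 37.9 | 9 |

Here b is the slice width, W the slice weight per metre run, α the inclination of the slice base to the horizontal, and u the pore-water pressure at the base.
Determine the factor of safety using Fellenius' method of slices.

Ordinary method of slices: FS = Σ[c'·Δl_i + (W_i cosα_i − u_i·Δl_i)·tanφ'] / Σ W_i sinα_i, with Δl_i = b_i / cosα_i.
Slice 1: Δl = 1.3/cos(-3.9°) = 1.303 m; N'_1 = 19·cos(-3.9°) − 1·1.303 = 17.7; c'Δl = 18.76; W sinα = -1.3
Slice 2: Δl = 2.7/cos8.5° = 2.730 m; N'_2 = 148·cos8.5° − 11·2.730 = 116.3; c'Δl = 39.31; W sinα = 21.9
Slice 3: Δl = 2.0/cos23.7° = 2.184 m; N'_3 = 83·cos23.7° − 3·2.184 = 69.4; c'Δl = 31.45; W sinα = 33.4
Slice 4: Δl = 1.9/cos37.9° = 2.408 m; N'_4 = 33·cos37.9° − 9·2.408 = 4.4; c'Δl = 34.67; W sinα = 20.3
Σc'Δl = 124.2 kN/m; ΣN' = 207.8 kN/m; ΣW sinα = 74.2 kN/m
Resisting = 124.2 + 207.8·tan29.4° = 124.2 + 117.1 = 241.3 kN/m
FS = 241.3 / 74.2 = 3.251

FS = 3.25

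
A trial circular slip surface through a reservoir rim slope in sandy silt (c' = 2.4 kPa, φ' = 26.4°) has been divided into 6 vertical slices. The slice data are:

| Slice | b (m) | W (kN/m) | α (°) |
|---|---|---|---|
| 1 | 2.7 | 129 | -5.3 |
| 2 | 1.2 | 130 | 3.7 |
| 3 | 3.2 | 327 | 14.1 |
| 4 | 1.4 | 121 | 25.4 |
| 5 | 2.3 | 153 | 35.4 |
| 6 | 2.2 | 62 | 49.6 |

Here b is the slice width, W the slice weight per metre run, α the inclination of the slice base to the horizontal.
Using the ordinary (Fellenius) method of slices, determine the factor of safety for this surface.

Ordinary method of slices: FS = Σ[c'·Δl_i + (W_i cosα_i)·tanφ'] / Σ W_i sinα_i, with Δl_i = b_i / cosα_i.
Slice 1: Δl = 2.7/cos(-5.3°) = 2.712 m; N'_1 = 129·cos(-5.3°) = 128.4; c'Δl = 6.51; W sinα = -11.9
Slice 2: Δl = 1.2/cos3.7° = 1.203 m; N'_2 = 130·cos3.7° = 129.7; c'Δl = 2.89; W sinα = 8.4
Slice 3: Δl = 3.2/cos14.1° = 3.299 m; N'_3 = 327·cos14.1° = 317.1; c'Δl = 7.92; W sinα = 79.7
Slice 4: Δl = 1.4/cos25.4° = 1.550 m; N'_4 = 121·cos25.4° = 109.3; c'Δl = 3.72; W sinα = 51.9
Slice 5: Δl = 2.3/cos35.4° = 2.822 m; N'_5 = 153·cos35.4° = 124.7; c'Δl = 6.77; W sinα = 88.6
Slice 6: Δl = 2.2/cos49.6° = 3.394 m; N'_6 = 62·cos49.6° = 40.2; c'Δl = 8.15; W sinα = 47.2
Σc'Δl = 36.0 kN/m; ΣN' = 849.5 kN/m; ΣW sinα = 263.9 kN/m
Resisting = 36.0 + 849.5·tan26.4° = 36.0 + 421.7 = 457.7 kN/m
FS = 457.7 / 263.9 = 1.734

FS = 1.73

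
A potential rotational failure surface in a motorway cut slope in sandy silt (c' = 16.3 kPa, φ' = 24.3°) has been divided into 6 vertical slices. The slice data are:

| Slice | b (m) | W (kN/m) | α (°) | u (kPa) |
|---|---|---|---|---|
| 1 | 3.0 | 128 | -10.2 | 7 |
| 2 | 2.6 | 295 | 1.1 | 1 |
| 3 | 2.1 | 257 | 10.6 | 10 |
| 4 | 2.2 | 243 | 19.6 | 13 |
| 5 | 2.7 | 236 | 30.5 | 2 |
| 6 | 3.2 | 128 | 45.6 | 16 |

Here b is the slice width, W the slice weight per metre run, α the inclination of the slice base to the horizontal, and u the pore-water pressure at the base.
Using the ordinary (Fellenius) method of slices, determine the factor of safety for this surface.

FS = 2.35

Ordinary method of slices: FS = Σ[c'·Δl_i + (W_i cosα_i − u_i·Δl_i)·tanφ'] / Σ W_i sinα_i, with Δl_i = b_i / cosα_i.
Slice 1: Δl = 3.0/cos(-10.2°) = 3.048 m; N'_1 = 128·cos(-10.2°) − 7·3.048 = 104.6; c'Δl = 49.69; W sinα = -22.7
Slice 2: Δl = 2.6/cos1.1° = 2.600 m; N'_2 = 295·cos1.1° − 1·2.600 = 292.3; c'Δl = 42.39; W sinα = 5.7
Slice 3: Δl = 2.1/cos10.6° = 2.136 m; N'_3 = 257·cos10.6° − 10·2.136 = 231.2; c'Δl = 34.82; W sinα = 47.3
Slice 4: Δl = 2.2/cos19.6° = 2.335 m; N'_4 = 243·cos19.6° − 13·2.335 = 198.6; c'Δl = 38.07; W sinα = 81.5
Slice 5: Δl = 2.7/cos30.5° = 3.134 m; N'_5 = 236·cos30.5° − 2·3.134 = 197.1; c'Δl = 51.08; W sinα = 119.8
Slice 6: Δl = 3.2/cos45.6° = 4.574 m; N'_6 = 128·cos45.6° − 16·4.574 = 16.4; c'Δl = 74.55; W sinα = 91.5
Σc'Δl = 290.6 kN/m; ΣN' = 1040.3 kN/m; ΣW sinα = 323.0 kN/m
Resisting = 290.6 + 1040.3·tan24.3° = 290.6 + 469.7 = 760.3 kN/m
FS = 760.3 / 323.0 = 2.354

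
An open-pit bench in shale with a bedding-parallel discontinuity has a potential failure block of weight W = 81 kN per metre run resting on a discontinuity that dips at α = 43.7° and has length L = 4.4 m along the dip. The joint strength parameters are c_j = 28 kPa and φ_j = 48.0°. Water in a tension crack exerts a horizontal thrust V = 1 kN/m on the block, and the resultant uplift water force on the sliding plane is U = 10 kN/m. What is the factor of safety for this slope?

Resolving the block weight along and normal to the plane and applying the Mohr–Coulomb strength on the joint:
N' = W cosα − U − V sinα = 81·cos43.7° − 10 − 1·sin43.7° = 47.9 kN/m
Driving force T = W sinα + V cosα = 81·sin43.7° + 1·cos43.7° = 56.7 kN/m
Resisting force R = c_j·L + N'·tanφ_j = 28·4.4 + 47.9·tan48.0° = 123.2 + 53.2 = 176.4 kN/m
FS = R / T = 176.4 / 56.7 = 3.111

FS = 3.11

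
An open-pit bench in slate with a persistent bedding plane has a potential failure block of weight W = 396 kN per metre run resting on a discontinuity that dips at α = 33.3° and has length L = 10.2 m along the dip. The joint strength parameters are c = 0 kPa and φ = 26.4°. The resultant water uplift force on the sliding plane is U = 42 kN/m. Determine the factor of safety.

Resolving the block weight along and normal to the plane and applying the Mohr–Coulomb strength on the joint:
N' = W cosα − U = 396·cos33.3° − 42 = 289.0 kN/m
Driving force T = W sinα = 396·sin33.3° = 217.4 kN/m
Resisting force R = c·L + N'·tanφ = 0·10.2 + 289.0·tan26.4° = 0.0 + 143.5 = 143.5 kN/m
FS = R / T = 143.5 / 217.4 = 0.660

FS = 0.66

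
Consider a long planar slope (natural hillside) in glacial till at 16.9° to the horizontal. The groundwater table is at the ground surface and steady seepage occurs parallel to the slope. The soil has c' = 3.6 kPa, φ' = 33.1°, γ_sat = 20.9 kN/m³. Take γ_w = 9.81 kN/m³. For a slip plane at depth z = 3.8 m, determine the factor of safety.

With seepage parallel to the slope and the water table at the surface, the effective normal stress on the slip plane uses the buoyant unit weight γ' = γ_sat − γ_w while the driving shear stress uses γ_sat:
FS = [c' + γ' z cos²β tanφ'] / [γ_sat z sinβ cosβ]
γ' = 20.9 − 9.81 = 11.09 kN/m³
Numerator = 3.6 + 11.09·3.8·cos²16.9°·tan33.1° = 3.6 + 11.09·3.8·0.9155·0.6519 = 28.750 kPa
Denominator = 20.9·3.8·sin16.9°·cos16.9° = 20.9·3.8·0.2907·0.9568 = 22.090 kPa
FS = 28.750 / 22.090 = 1.301

FS = 1.30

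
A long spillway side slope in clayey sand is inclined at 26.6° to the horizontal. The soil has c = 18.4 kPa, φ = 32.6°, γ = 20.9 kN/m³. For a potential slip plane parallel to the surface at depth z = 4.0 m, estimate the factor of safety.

For an infinite slope with a slip plane parallel to the surface (no pore pressure): FS = [c + γz cos²β tanφ] / [γz sinβ cosβ].
γz = 20.9·4.0 = 83.60 kN/m²
Numerator = 18.4 + 83.60·cos²26.6°·tan32.6° = 18.4 + 83.60·0.7995·0.6395 = 61.145 kPa
Denominator = 83.60·sin26.6°·cos26.6° = 83.60·0.4478·0.8942 = 33.471 kPa
FS = 61.145 / 33.471 = 1.827

FS = 1.83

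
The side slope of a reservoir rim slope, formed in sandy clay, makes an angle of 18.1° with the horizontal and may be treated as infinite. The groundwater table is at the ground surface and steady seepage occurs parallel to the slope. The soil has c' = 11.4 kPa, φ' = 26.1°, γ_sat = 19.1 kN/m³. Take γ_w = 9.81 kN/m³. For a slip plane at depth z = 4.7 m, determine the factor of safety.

FS = 1.16

With seepage parallel to the slope and the water table at the surface, the effective normal stress on the slip plane uses the buoyant unit weight γ' = γ_sat − γ_w while the driving shear stress uses γ_sat:
FS = [c' + γ' z cos²β tanφ'] / [γ_sat z sinβ cosβ]
γ' = 19.1 − 9.81 = 9.29 kN/m³
Numerator = 11.4 + 9.29·4.7·cos²18.1°·tan26.1° = 11.4 + 9.29·4.7·0.9035·0.4899 = 30.726 kPa
Denominator = 19.1·4.7·sin18.1°·cos18.1° = 19.1·4.7·0.3107·0.9505 = 26.509 kPa
FS = 30.726 / 26.509 = 1.159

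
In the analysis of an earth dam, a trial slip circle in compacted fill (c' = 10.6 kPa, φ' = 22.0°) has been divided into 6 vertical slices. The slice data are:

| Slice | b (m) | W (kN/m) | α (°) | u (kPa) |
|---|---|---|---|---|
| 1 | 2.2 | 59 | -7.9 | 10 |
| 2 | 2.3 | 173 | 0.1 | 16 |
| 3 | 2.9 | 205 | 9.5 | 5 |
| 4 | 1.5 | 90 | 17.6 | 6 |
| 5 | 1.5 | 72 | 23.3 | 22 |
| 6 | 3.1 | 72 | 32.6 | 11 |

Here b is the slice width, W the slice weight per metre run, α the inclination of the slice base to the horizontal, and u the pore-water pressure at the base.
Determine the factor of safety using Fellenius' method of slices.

Ordinary method of slices: FS = Σ[c'·Δl_i + (W_i cosα_i − u_i·Δl_i)·tanφ'] / Σ W_i sinα_i, with Δl_i = b_i / cosα_i.
Slice 1: Δl = 2.2/cos(-7.9°) = 2.221 m; N'_1 = 59·cos(-7.9°) − 10·2.221 = 36.2; c'Δl = 23.54; W sinα = -8.1
Slice 2: Δl = 2.3/cos0.1° = 2.300 m; N'_2 = 173·cos0.1° − 16·2.300 = 136.2; c'Δl = 24.38; W sinα = 0.3
Slice 3: Δl = 2.9/cos9.5° = 2.940 m; N'_3 = 205·cos9.5° − 5·2.940 = 187.5; c'Δl = 31.17; W sinα = 33.8
Slice 4: Δl = 1.5/cos17.6° = 1.574 m; N'_4 = 90·cos17.6° − 6·1.574 = 76.3; c'Δl = 16.68; W sinα = 27.2
Slice 5: Δl = 1.5/cos23.3° = 1.633 m; N'_5 = 72·cos23.3° − 22·1.633 = 30.2; c'Δl = 17.31; W sinα = 28.5
Slice 6: Δl = 3.1/cos32.6° = 3.680 m; N'_6 = 72·cos32.6° − 11·3.680 = 20.2; c'Δl = 39.01; W sinα = 38.8
Σc'Δl = 152.1 kN/m; ΣN' = 486.6 kN/m; ΣW sinα = 120.5 kN/m
Resisting = 152.1 + 486.6·tan22.0° = 152.1 + 196.6 = 348.7 kN/m
FS = 348.7 / 120.5 = 2.894

FS = 2.89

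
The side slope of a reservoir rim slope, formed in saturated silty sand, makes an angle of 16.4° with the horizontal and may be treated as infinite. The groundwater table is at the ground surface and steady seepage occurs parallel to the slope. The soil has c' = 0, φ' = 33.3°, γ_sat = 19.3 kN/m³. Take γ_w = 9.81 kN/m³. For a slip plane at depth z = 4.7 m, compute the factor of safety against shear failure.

With seepage parallel to the slope and the water table at the surface, the effective normal stress on the slip plane uses the buoyant unit weight γ' = γ_sat − γ_w while the driving shear stress uses γ_sat:
FS = [c' + γ' z cos²β tanφ'] / [γ_sat z sinβ cosβ]
(For c' = 0 this reduces to FS = (γ'/γ_sat)·tanφ'/tanβ.)
γ' = 19.3 − 9.81 = 9.49 kN/m³
Numerator = 0.0 + 9.49·4.7·cos²16.4°·tan33.3° = 0.0 + 9.49·4.7·0.9203·0.6569 = 26.963 kPa
Denominator = 19.3·4.7·sin16.4°·cos16.4° = 19.3·4.7·0.2823·0.9593 = 24.569 kPa
FS = 26.963 / 24.569 = 1.097

FS = 1.10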